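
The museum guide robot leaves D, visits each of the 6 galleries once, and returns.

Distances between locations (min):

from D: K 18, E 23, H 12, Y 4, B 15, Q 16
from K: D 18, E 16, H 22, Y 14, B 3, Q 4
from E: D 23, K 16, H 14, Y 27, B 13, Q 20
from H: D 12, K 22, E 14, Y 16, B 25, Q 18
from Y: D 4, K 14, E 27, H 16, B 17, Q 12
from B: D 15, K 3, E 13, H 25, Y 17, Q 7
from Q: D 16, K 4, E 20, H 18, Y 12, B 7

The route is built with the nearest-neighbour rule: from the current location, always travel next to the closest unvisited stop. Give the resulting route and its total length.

At D the remaining stops are Y 4, H 12, B 15, Q 16, K 18, E 23; go to Y.
At Y the remaining stops are Q 12, K 14, H 16, B 17, E 27; go to Q.
At Q the remaining stops are K 4, B 7, H 18, E 20; go to K.
At K the remaining stops are B 3, E 16, H 22; go to B.
At B the remaining stops are E 13, H 25; go to E.
At E the remaining stops are H 14; go to H.
Return H→D: 12.
Total = 4 + 12 + 4 + 3 + 13 + 14 + 12 = 62.

Nearest-neighbour total = 62 min; route D → Y → Q → K → B → E → H → D.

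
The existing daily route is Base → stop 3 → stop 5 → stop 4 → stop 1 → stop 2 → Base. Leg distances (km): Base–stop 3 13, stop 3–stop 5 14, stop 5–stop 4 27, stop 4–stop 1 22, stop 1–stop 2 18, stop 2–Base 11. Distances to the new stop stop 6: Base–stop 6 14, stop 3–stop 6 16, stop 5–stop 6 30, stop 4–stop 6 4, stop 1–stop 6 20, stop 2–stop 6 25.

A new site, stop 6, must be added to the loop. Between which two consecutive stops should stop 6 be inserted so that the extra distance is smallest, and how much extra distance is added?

Insertion cost between consecutive stops i–j is d(i,stop 6) + d(stop 6,j) − d(i,j):
  between Base and stop 3: 14 + 16 − 13 = 17
  between stop 3 and stop 5: 16 + 30 − 14 = 32
  between stop 5 and stop 4: 30 + 4 − 27 = 7
  between stop 4 and stop 1: 4 + 20 − 22 = 2
  between stop 1 and stop 2: 20 + 25 − 18 = 27
  between stop 2 and Base: 25 + 14 − 11 = 28
Cheapest insertion is between stop 4 and stop 1, adding 2.
New total = 105 + 2 = 107.

+2 km — insert stop 6 between stop 4 and stop 1.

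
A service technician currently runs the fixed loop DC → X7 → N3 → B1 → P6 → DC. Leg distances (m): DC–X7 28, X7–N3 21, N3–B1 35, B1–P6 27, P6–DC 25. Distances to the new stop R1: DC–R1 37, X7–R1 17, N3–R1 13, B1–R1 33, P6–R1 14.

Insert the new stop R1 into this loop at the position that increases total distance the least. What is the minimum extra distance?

Insertion cost between consecutive stops i–j is d(i,R1) + d(R1,j) − d(i,j):
  between DC and X7: 37 + 17 − 28 = 26
  between X7 and N3: 17 + 13 − 21 = 9
  between N3 and B1: 13 + 33 − 35 = 11
  between B1 and P6: 33 + 14 − 27 = 20
  between P6 and DC: 14 + 37 − 25 = 26
Cheapest insertion is between X7 and N3, adding 9.
New total = 136 + 9 = 145.

+9 m — insert R1 between X7 and N3.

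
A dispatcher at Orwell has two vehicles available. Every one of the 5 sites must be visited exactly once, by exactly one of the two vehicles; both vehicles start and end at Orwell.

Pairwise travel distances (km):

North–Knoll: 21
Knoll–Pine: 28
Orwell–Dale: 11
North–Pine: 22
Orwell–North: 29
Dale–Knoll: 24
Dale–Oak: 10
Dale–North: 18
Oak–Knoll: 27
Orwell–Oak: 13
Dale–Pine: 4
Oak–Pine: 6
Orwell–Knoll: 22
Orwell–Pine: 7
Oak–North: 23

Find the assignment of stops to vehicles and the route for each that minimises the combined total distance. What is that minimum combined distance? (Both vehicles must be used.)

98 km — the smallest possible combined total.

There are 2^4 − 1 = 15 ways to divide the 5 stops into two non-empty groups. For each, the best each vehicle can do is its own shortest tour through its group:
  {Dale} + {Oak, North, Knoll, Pine}: 22 + 79 = 101
  {Oak} + {Dale, North, Knoll, Pine}: 26 + 72 = 98
  {Dale, Oak} + {North, Knoll, Pine}: 34 + 72 = 106
  {North} + {Dale, Oak, Knoll, Pine}: 58 + 69 = 127
  {Dale, North} + {Oak, Knoll, Pine}: 58 + 62 = 120
  {Oak, North} + {Dale, Knoll, Pine}: 65 + 57 = 122
  … (15 splits in total)
Best: vehicle 1 Orwell → Oak → Orwell = 26; vehicle 2 Orwell → Knoll → North → Dale → Pine → Orwell = 72; combined 98.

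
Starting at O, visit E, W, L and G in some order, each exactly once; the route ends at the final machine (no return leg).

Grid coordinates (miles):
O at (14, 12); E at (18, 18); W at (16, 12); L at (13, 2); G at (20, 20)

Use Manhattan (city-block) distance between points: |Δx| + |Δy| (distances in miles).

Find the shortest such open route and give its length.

Shortest open route: 36 miles.

There are 4! = 24 possible orderings.
O → E → W → L → G: 10+8+13+25 = 56
O → E → W → G → L: 10+8+12+25 = 55
O → E → L → W → G: 10+21+13+12 = 56
O → E → L → G → W: 10+21+25+12 = 68
O → E → G → W → L: 10+4+12+13 = 39
O → E → G → L → W: 10+4+25+13 = 52
O → W → E → L → G: 2+8+21+25 = 56
O → W → E → G → L: 2+8+4+25 = 39
O → W → L → E → G: 2+13+21+4 = 40
O → W → L → G → E: 2+13+25+4 = 44
O → W → G → E → L: 2+12+4+21 = 39
O → W → G → L → E: 2+12+25+21 = 60
O → L → E → W → G: 11+21+8+12 = 52
O → L → E → G → W: 11+21+4+12 = 48
… (10 more)
O → L → W → E → G: 11+13+8+4 = 36  ← best
The minimum is 36.
One shortest path: O → L → W → E → G.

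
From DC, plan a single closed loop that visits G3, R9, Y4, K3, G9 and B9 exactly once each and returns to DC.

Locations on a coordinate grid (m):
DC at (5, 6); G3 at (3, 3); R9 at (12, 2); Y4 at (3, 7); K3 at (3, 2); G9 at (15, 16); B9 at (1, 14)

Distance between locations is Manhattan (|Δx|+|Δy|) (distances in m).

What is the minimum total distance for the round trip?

There are 360 distinct closed tours to check (reversals are equivalent).
DC-G3-R9-Y4-K3-G9-B9-DC: 5+10+14+5+26+16+12 = 88
DC-G3-R9-Y4-K3-B9-G9-DC: 5+10+14+5+14+16+20 = 84
DC-G3-R9-Y4-G9-K3-B9-DC: 5+10+14+21+26+14+12 = 102
DC-G3-R9-Y4-G9-B9-K3-DC: 5+10+14+21+16+14+6 = 86
DC-G3-R9-Y4-B9-K3-G9-DC: 5+10+14+9+14+26+20 = 98
DC-G3-R9-Y4-B9-G9-K3-DC: 5+10+14+9+16+26+6 = 86
DC-G3-R9-K3-Y4-G9-B9-DC: 5+10+9+5+21+16+12 = 78
DC-G3-R9-K3-Y4-B9-G9-DC: 5+10+9+5+9+16+20 = 74
… (352 more)
DC-G3-K3-R9-G9-B9-Y4-DC: 5+1+9+17+16+9+3 = 60  ← best
The minimum is 60.
One optimal route: DC → G3 → K3 → R9 → G9 → B9 → Y4 → DC (or its reverse).

Shortest round trip = 60 m.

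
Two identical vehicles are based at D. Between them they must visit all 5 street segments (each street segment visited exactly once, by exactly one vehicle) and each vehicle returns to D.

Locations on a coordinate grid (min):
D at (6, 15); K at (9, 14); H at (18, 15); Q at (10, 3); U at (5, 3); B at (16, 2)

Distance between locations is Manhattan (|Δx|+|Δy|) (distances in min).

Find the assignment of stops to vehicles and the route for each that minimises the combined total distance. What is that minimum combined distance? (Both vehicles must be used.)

60 min — the smallest possible combined total.

There are 2^4 − 1 = 15 ways to divide the 5 stops into two non-empty groups. For each, the best each vehicle can do is its own shortest tour through its group:
  {K} + {H, Q, U, B}: 8 + 52 = 60
  {H} + {K, Q, U, B}: 24 + 48 = 72
  {K, H} + {Q, U, B}: 26 + 48 = 74
  {Q} + {K, H, U, B}: 32 + 54 = 86
  {K, Q} + {H, U, B}: 32 + 52 = 84
  {H, Q} + {K, U, B}: 48 + 48 = 96
  … (15 splits in total)
Best: vehicle 1 D → K → D = 8; vehicle 2 D → H → B → Q → U → D = 52; combined 60.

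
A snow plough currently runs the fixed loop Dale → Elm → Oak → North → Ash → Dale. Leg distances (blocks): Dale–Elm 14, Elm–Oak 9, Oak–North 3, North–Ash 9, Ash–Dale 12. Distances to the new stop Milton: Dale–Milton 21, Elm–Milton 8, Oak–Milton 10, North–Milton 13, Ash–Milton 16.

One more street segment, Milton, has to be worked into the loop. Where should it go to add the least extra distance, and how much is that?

Minimum extra distance: 9 blocks, inserting Milton between Elm and Oak.

Insertion cost between consecutive stops i–j is d(i,Milton) + d(Milton,j) − d(i,j):
  between Dale and Elm: 21 + 8 − 14 = 15
  between Elm and Oak: 8 + 10 − 9 = 9
  between Oak and North: 10 + 13 − 3 = 20
  between North and Ash: 13 + 16 − 9 = 20
  between Ash and Dale: 16 + 21 − 12 = 25
Cheapest insertion is between Elm and Oak, adding 9.
New total = 47 + 9 = 56.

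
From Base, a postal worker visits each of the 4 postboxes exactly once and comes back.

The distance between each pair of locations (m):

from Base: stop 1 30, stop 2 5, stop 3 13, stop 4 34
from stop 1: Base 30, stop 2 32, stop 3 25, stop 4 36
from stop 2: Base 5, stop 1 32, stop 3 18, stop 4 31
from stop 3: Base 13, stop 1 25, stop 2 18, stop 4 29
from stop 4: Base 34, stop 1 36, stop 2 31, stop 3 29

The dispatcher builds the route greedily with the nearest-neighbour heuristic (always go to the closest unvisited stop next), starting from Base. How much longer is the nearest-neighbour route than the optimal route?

The nearest-neighbour route is 8 m longer than optimal.

From Base: stop 2=5, stop 3=13, stop 1=30, stop 4=34 → choose stop 2 (5).
From stop 2: stop 3=18, stop 4=31, stop 1=32 → choose stop 3 (18).
From stop 3: stop 1=25, stop 4=29 → choose stop 1 (25).
From stop 1: stop 4=36 → choose stop 4 (36).
NN route Base → stop 2 → stop 3 → stop 1 → stop 4 → Base costs 118.
Optimal: Base → stop 2 → stop 4 → stop 1 → stop 3 → Base costs 110 (by enumerating all 12 distinct tours).
Excess = 118 − 110 = 8.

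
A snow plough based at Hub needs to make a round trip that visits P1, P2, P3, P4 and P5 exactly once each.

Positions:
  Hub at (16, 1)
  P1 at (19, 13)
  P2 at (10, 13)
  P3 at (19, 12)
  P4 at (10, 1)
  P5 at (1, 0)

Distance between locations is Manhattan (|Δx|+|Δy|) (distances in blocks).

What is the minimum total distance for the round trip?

Shortest round trip = 62 blocks.

Hub - P1 - P2 - P3 - P4 - P5 - Hub: 15+9+10+20+10+16 = 80
Hub - P1 - P2 - P3 - P5 - P4 - Hub: 15+9+10+30+10+6 = 80
Hub - P1 - P2 - P4 - P3 - P5 - Hub: 15+9+12+20+30+16 = 102
Hub - P1 - P2 - P4 - P5 - P3 - Hub: 15+9+12+10+30+14 = 90
Hub - P1 - P2 - P5 - P3 - P4 - Hub: 15+9+22+30+20+6 = 102
Hub - P1 - P2 - P5 - P4 - P3 - Hub: 15+9+22+10+20+14 = 90
Hub - P1 - P3 - P2 - P4 - P5 - Hub: 15+1+10+12+10+16 = 64
Hub - P1 - P3 - P2 - P5 - P4 - Hub: 15+1+10+22+10+6 = 64
Hub - P1 - P3 - P4 - P2 - P5 - Hub: 15+1+20+12+22+16 = 86
Hub - P1 - P3 - P4 - P5 - P2 - Hub: 15+1+20+10+22+18 = 86
Hub - P1 - P3 - P5 - P2 - P4 - Hub: 15+1+30+22+12+6 = 86
Hub - P1 - P3 - P5 - P4 - P2 - Hub: 15+1+30+10+12+18 = 86
Hub - P1 - P4 - P2 - P3 - P5 - Hub: 15+21+12+10+30+16 = 104
Hub - P1 - P4 - P2 - P5 - P3 - Hub: 15+21+12+22+30+14 = 114
… (46 more)
Hub - P3 - P1 - P2 - P4 - P5 - Hub: 14+1+9+12+10+16 = 62  ← best
The minimum is 62.
One optimal route: Hub → P3 → P1 → P2 → P4 → P5 → Hub (or its reverse).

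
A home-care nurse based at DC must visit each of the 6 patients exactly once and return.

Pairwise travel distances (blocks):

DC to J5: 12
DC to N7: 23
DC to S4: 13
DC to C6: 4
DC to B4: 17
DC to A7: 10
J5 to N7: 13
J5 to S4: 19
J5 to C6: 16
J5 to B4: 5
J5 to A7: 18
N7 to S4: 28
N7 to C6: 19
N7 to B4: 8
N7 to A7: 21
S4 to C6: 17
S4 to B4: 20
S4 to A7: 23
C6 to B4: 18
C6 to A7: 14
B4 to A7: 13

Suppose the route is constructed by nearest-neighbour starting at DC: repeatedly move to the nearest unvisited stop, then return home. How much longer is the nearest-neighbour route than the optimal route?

DC: C6=4, A7=10, J5=12, S4=13, B4=17, N7=23 ⇒ C6
C6: A7=14, J5=16, S4=17, B4=18, N7=19 ⇒ A7
A7: B4=13, J5=18, N7=21, S4=23 ⇒ B4
B4: J5=5, N7=8, S4=20 ⇒ J5
J5: N7=13, S4=19 ⇒ N7
N7: S4=28 ⇒ S4
NN route DC → C6 → A7 → B4 → J5 → N7 → S4 → DC costs 90.
Optimal: DC → S4 → J5 → N7 → B4 → A7 → C6 → DC costs 84 (by enumerating all 360 distinct tours).
Excess = 90 − 84 = 6.

Excess over optimum: 6 blocks.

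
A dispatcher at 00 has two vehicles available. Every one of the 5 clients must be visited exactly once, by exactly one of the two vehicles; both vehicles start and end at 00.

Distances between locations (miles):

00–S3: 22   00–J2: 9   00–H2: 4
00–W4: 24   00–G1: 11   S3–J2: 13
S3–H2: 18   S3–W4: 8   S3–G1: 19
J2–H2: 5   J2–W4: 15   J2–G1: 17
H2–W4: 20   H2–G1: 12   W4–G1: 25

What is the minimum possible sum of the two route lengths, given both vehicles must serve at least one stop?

Check every non-empty split of the stops between the two vehicles; for each half take its own optimal tour:
  {S3} + {J2, H2, W4, G1}: 44 + 60 = 104
  {J2} + {S3, H2, W4, G1}: 18 + 62 = 80
  {S3, J2} + {H2, W4, G1}: 44 + 60 = 104
  {H2} + {S3, J2, W4, G1}: 8 + 62 = 70
  {S3, H2} + {J2, W4, G1}: 44 + 60 = 104
  {J2, H2} + {S3, W4, G1}: 18 + 62 = 80
  … (15 splits in total)
Best: vehicle 1 00 → H2 → 00 = 8; vehicle 2 00 → J2 → W4 → S3 → G1 → 00 = 62; combined 70.

70 miles — the smallest possible combined total.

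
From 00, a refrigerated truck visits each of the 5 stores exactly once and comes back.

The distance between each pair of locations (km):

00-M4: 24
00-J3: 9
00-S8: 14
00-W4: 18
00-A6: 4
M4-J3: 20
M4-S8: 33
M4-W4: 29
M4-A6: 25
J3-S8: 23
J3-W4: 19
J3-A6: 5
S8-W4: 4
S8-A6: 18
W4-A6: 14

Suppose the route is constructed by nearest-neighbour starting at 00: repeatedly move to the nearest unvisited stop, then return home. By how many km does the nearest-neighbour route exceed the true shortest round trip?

00: A6=4, J3=9, S8=14, W4=18, M4=24 ⇒ A6
A6: J3=5, W4=14, S8=18, M4=25 ⇒ J3
J3: W4=19, M4=20, S8=23 ⇒ W4
W4: S8=4, M4=29 ⇒ S8
S8: M4=33 ⇒ M4
NN route 00 → A6 → J3 → W4 → S8 → M4 → 00 costs 89.
Optimal: 00 → S8 → W4 → M4 → J3 → A6 → 00 costs 76 (by enumerating all 60 distinct tours).
Excess = 89 − 76 = 13.

Excess over optimum: 13 km.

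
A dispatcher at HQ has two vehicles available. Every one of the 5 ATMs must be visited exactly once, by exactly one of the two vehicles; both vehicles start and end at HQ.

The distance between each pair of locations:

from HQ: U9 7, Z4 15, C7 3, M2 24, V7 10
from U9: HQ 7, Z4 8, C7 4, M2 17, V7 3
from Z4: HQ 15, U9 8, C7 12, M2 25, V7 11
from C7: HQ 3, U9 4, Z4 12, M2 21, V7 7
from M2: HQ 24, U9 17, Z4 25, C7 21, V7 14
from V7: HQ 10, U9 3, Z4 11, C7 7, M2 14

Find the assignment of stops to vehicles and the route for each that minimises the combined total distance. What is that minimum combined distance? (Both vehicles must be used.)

70 — the smallest possible combined total.

Check every non-empty split of the stops between the two vehicles; for each half take its own optimal tour:
  {U9} + {Z4, C7, M2, V7}: 14 + 64 = 78
  {Z4} + {U9, C7, M2, V7}: 30 + 48 = 78
  {U9, Z4} + {C7, M2, V7}: 30 + 48 = 78
  {C7} + {U9, Z4, M2, V7}: 6 + 64 = 70
  {U9, C7} + {Z4, M2, V7}: 14 + 64 = 78
  {Z4, C7} + {U9, M2, V7}: 30 + 48 = 78
  … (15 splits in total)
Best: vehicle 1 HQ → C7 → HQ = 6; vehicle 2 HQ → U9 → Z4 → M2 → V7 → HQ = 64; combined 70.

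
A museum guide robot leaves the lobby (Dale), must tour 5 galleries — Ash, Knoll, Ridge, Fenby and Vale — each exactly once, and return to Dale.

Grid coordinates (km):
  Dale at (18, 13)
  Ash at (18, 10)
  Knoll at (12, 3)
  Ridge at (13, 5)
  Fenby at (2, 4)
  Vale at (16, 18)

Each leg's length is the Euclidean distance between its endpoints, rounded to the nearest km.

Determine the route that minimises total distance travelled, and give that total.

Dale-Ash-Knoll-Ridge-Fenby-Vale-Dale: 3+9+2+11+20+5 = 50
Dale-Ash-Knoll-Ridge-Vale-Fenby-Dale: 3+9+2+13+20+18 = 65
Dale-Ash-Knoll-Fenby-Ridge-Vale-Dale: 3+9+10+11+13+5 = 51
Dale-Ash-Knoll-Fenby-Vale-Ridge-Dale: 3+9+10+20+13+9 = 64
Dale-Ash-Knoll-Vale-Ridge-Fenby-Dale: 3+9+16+13+11+18 = 70
Dale-Ash-Knoll-Vale-Fenby-Ridge-Dale: 3+9+16+20+11+9 = 68
Dale-Ash-Ridge-Knoll-Fenby-Vale-Dale: 3+7+2+10+20+5 = 47
Dale-Ash-Ridge-Knoll-Vale-Fenby-Dale: 3+7+2+16+20+18 = 66
Dale-Ash-Ridge-Fenby-Knoll-Vale-Dale: 3+7+11+10+16+5 = 52
Dale-Ash-Ridge-Fenby-Vale-Knoll-Dale: 3+7+11+20+16+12 = 69
Dale-Ash-Ridge-Vale-Knoll-Fenby-Dale: 3+7+13+16+10+18 = 67
Dale-Ash-Ridge-Vale-Fenby-Knoll-Dale: 3+7+13+20+10+12 = 65
Dale-Ash-Fenby-Knoll-Ridge-Vale-Dale: 3+17+10+2+13+5 = 50
Dale-Ash-Fenby-Knoll-Vale-Ridge-Dale: 3+17+10+16+13+9 = 68
… (46 more)
The minimum is 47.
One optimal route: Dale → Ash → Ridge → Knoll → Fenby → Vale → Dale (or its reverse).

47 km — the shortest possible round trip.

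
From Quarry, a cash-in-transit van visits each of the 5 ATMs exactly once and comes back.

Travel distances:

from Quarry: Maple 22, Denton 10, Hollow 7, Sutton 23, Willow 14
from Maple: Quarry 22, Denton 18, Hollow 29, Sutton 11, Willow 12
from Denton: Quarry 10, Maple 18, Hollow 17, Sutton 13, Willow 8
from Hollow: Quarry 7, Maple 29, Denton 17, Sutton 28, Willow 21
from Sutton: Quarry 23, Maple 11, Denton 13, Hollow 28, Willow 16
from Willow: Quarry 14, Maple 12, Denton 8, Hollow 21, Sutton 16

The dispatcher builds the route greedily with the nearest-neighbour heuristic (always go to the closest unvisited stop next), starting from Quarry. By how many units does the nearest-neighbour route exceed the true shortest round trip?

The nearest-neighbour route is 4 longer than optimal.

Quarry: Hollow=7, Denton=10, Willow=14, Maple=22, Sutton=23 ⇒ Hollow
Hollow: Denton=17, Willow=21, Sutton=28, Maple=29 ⇒ Denton
Denton: Willow=8, Sutton=13, Maple=18 ⇒ Willow
Willow: Maple=12, Sutton=16 ⇒ Maple
Maple: Sutton=11 ⇒ Sutton
NN route Quarry → Hollow → Denton → Willow → Maple → Sutton → Quarry costs 78.
Optimal: Quarry → Denton → Sutton → Maple → Willow → Hollow → Quarry costs 74 (by enumerating all 60 distinct tours).
Excess = 78 − 74 = 4.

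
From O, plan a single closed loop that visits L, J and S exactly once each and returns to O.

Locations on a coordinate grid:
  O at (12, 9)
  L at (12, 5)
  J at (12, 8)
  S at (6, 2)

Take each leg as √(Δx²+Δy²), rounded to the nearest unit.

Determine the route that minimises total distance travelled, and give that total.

Minimum total distance: 20.

O - L - J - S - O: 4+3+8+9 = 24
O - L - S - J - O: 4+7+8+1 = 20
O - J - L - S - O: 1+3+7+9 = 20
The minimum is 20.
One optimal route: O → L → S → J → O (or its reverse).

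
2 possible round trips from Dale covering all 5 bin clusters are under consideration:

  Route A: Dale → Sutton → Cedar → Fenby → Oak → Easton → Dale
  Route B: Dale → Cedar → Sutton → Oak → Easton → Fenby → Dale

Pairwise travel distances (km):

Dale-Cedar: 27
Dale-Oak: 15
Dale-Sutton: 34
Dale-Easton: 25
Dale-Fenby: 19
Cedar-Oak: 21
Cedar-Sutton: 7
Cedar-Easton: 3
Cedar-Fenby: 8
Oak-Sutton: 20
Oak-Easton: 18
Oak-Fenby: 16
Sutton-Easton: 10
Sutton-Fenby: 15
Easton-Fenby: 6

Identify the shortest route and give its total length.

Route A: 34 + 7 + 8 + 16 + 18 + 25 = 108
Route B: 27 + 7 + 20 + 18 + 6 + 19 = 97

Shortest is Route B, total 97 km.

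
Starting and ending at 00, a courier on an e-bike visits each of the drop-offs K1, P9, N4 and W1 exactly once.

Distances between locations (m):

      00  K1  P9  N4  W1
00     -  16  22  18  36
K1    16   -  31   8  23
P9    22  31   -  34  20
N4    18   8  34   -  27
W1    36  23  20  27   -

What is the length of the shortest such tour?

Minimum total distance: 91 m.

There are 12 distinct closed tours to check (reversals are equivalent).
00→K1→P9→N4→W1→00: 16+31+34+27+36 = 144
00→K1→P9→W1→N4→00: 16+31+20+27+18 = 112
00→K1→N4→P9→W1→00: 16+8+34+20+36 = 114
00→K1→N4→W1→P9→00: 16+8+27+20+22 = 93
00→K1→W1→P9→N4→00: 16+23+20+34+18 = 111
00→K1→W1→N4→P9→00: 16+23+27+34+22 = 122
00→P9→K1→N4→W1→00: 22+31+8+27+36 = 124
00→P9→K1→W1→N4→00: 22+31+23+27+18 = 121
00→P9→N4→K1→W1→00: 22+34+8+23+36 = 123
00→P9→W1→K1→N4→00: 22+20+23+8+18 = 91
00→N4→K1→P9→W1→00: 18+8+31+20+36 = 113
00→N4→P9→K1→W1→00: 18+34+31+23+36 = 142
The minimum is 91.
One optimal route: 00 → P9 → W1 → K1 → N4 → 00 (or its reverse).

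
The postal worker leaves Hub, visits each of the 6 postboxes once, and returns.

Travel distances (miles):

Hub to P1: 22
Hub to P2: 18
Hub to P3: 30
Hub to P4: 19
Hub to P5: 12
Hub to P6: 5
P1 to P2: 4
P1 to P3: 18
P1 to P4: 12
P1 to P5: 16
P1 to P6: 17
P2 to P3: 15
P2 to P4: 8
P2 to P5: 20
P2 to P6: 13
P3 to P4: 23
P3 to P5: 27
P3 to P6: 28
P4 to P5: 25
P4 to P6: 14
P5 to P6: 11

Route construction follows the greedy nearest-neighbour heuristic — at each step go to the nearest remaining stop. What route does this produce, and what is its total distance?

Hub → [P6:5 / P5:12 / P2:18 / P4:19 / P1:22 / P3:30] → P6 (5)
P6 → [P5:11 / P2:13 / P4:14 / P1:17 / P3:28] → P5 (11)
P5 → [P1:16 / P2:20 / P4:25 / P3:27] → P1 (16)
P1 → [P2:4 / P4:12 / P3:18] → P2 (4)
P2 → [P4:8 / P3:15] → P4 (8)
P4 → [P3:23] → P3 (23)
Return P3→Hub: 30.
Total = 5 + 11 + 16 + 4 + 8 + 23 + 30 = 97.

Total distance 97 miles via the nearest-neighbour route Hub → P6 → P5 → P1 → P2 → P4 → P3 → Hub.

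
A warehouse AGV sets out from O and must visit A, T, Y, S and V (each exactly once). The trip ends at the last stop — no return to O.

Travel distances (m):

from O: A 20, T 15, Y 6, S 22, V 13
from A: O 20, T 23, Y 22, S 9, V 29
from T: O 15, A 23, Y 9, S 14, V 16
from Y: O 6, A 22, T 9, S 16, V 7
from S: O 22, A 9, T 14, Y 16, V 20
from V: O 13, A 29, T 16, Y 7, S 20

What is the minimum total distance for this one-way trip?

Minimum one-way distance = 52 m.

There are 5! = 120 possible orderings.
O → A → T → Y → S → V: 20+23+9+16+20 = 88
O → A → T → Y → V → S: 20+23+9+7+20 = 79
O → A → T → S → Y → V: 20+23+14+16+7 = 80
O → A → T → S → V → Y: 20+23+14+20+7 = 84
O → A → T → V → Y → S: 20+23+16+7+16 = 82
O → A → T → V → S → Y: 20+23+16+20+16 = 95
O → A → Y → T → S → V: 20+22+9+14+20 = 85
O → A → Y → T → V → S: 20+22+9+16+20 = 87
O → A → Y → S → T → V: 20+22+16+14+16 = 88
O → A → Y → S → V → T: 20+22+16+20+16 = 94
O → A → Y → V → T → S: 20+22+7+16+14 = 79
O → A → Y → V → S → T: 20+22+7+20+14 = 83
O → A → S → T → Y → V: 20+9+14+9+7 = 59
O → A → S → T → V → Y: 20+9+14+16+7 = 66
… (106 more)
O → Y → V → T → S → A: 6+7+16+14+9 = 52  ← best
The minimum is 52.
One shortest path: O → Y → V → T → S → A.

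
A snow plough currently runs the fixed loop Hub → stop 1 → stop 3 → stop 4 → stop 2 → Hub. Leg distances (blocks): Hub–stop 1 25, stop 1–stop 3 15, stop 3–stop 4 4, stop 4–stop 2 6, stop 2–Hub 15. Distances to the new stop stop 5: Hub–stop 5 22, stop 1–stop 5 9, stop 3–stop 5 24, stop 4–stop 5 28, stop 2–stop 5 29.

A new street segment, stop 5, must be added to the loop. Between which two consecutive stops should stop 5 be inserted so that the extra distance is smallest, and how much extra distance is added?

+6 blocks — insert stop 5 between Hub and stop 1.

Insertion cost between consecutive stops i–j is d(i,stop 5) + d(stop 5,j) − d(i,j):
  between Hub and stop 1: 22 + 9 − 25 = 6
  between stop 1 and stop 3: 9 + 24 − 15 = 18
  between stop 3 and stop 4: 24 + 28 − 4 = 48
  between stop 4 and stop 2: 28 + 29 − 6 = 51
  between stop 2 and Hub: 29 + 22 − 15 = 36
Cheapest insertion is between Hub and stop 1, adding 6.
New total = 65 + 6 = 71.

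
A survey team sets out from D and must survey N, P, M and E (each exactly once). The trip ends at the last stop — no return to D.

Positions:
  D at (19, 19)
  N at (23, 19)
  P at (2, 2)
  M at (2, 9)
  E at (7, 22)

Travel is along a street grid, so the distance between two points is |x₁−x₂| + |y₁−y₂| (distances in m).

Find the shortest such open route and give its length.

There are 4! = 24 possible orderings.
D→N→P→M→E: 4+38+7+18 = 67
D→N→P→E→M: 4+38+25+18 = 85
D→N→M→P→E: 4+31+7+25 = 67
D→N→M→E→P: 4+31+18+25 = 78
D→N→E→P→M: 4+19+25+7 = 55
D→N→E→M→P: 4+19+18+7 = 48
D→P→N→M→E: 34+38+31+18 = 121
D→P→N→E→M: 34+38+19+18 = 109
D→P→M→N→E: 34+7+31+19 = 91
D→P→M→E→N: 34+7+18+19 = 78
D→P→E→N→M: 34+25+19+31 = 109
D→P→E→M→N: 34+25+18+31 = 108
D→M→N→P→E: 27+31+38+25 = 121
D→M→N→E→P: 27+31+19+25 = 102
… (10 more)
The minimum is 48.
One shortest path: D → N → E → M → P.

Minimum one-way distance = 48 m.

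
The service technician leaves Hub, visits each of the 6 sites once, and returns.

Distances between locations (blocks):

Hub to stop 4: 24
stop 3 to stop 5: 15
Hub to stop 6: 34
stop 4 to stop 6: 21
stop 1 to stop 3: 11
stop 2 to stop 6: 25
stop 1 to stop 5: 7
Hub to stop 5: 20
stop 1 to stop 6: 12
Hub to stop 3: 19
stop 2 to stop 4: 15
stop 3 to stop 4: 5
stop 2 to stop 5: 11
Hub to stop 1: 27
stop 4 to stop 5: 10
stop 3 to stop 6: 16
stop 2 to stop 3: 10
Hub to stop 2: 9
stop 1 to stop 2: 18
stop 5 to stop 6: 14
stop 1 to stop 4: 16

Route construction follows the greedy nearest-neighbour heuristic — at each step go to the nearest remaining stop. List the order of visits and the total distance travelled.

Nearest-neighbour total = 87 blocks; route Hub → stop 2 → stop 3 → stop 4 → stop 5 → stop 1 → stop 6 → Hub.

Hub → [stop 2:9 / stop 3:19 / stop 5:20 / stop 4:24 / stop 1:27 / stop 6:34] → stop 2 (9)
stop 2 → [stop 3:10 / stop 5:11 / stop 4:15 / stop 1:18 / stop 6:25] → stop 3 (10)
stop 3 → [stop 4:5 / stop 1:11 / stop 5:15 / stop 6:16] → stop 4 (5)
stop 4 → [stop 5:10 / stop 1:16 / stop 6:21] → stop 5 (10)
stop 5 → [stop 1:7 / stop 6:14] → stop 1 (7)
stop 1 → [stop 6:12] → stop 6 (12)
Return stop 6→Hub: 34.
Total = 9 + 10 + 5 + 10 + 7 + 12 + 34 = 87.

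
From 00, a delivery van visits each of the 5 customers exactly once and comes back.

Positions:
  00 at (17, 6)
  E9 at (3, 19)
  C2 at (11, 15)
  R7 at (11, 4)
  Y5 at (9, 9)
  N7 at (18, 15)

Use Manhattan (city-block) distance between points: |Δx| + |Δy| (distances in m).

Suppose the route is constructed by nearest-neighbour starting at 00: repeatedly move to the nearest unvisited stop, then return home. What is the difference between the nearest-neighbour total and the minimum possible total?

00: R7=8, N7=10, Y5=11, C2=15, E9=27 ⇒ R7
R7: Y5=7, C2=11, N7=18, E9=23 ⇒ Y5
Y5: C2=8, N7=15, E9=16 ⇒ C2
C2: N7=7, E9=12 ⇒ N7
N7: E9=19 ⇒ E9
NN route 00 → R7 → Y5 → C2 → N7 → E9 → 00 costs 76.
Optimal: 00 → R7 → Y5 → E9 → C2 → N7 → 00 costs 60 (by enumerating all 60 distinct tours).
Excess = 76 − 60 = 16.

The nearest-neighbour route is 16 m longer than optimal.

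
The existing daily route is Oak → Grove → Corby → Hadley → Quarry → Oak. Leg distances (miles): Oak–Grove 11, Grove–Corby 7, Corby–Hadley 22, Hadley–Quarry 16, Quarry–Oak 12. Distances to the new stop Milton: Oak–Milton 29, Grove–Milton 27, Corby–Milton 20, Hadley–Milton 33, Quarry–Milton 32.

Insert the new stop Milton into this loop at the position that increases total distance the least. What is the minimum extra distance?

Insertion cost between consecutive stops i–j is d(i,Milton) + d(Milton,j) − d(i,j):
  between Oak and Grove: 29 + 27 − 11 = 45
  between Grove and Corby: 27 + 20 − 7 = 40
  between Corby and Hadley: 20 + 33 − 22 = 31
  between Hadley and Quarry: 33 + 32 − 16 = 49
  between Quarry and Oak: 32 + 29 − 12 = 49
Cheapest insertion is between Corby and Hadley, adding 31.
New total = 68 + 31 = 99.

Adding 31 miles by placing Milton on the Corby–Hadley leg.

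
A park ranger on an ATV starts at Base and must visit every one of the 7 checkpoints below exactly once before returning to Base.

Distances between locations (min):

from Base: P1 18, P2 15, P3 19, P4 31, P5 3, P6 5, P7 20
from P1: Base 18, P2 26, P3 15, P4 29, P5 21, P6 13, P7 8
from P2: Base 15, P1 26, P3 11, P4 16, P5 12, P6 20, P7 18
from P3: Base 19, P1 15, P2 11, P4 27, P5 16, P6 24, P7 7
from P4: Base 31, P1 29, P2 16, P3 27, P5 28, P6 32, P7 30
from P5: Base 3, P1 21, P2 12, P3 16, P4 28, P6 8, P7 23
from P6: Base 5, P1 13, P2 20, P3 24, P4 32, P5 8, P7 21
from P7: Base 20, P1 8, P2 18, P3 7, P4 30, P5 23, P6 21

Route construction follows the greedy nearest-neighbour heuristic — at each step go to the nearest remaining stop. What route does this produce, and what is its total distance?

97 min along Base → P5 → P6 → P1 → P7 → P3 → P2 → P4 → Base.

At Base the remaining stops are P5 3, P6 5, P2 15, P1 18, P3 19, P7 20, P4 31; go to P5.
At P5 the remaining stops are P6 8, P2 12, P3 16, P1 21, P7 23, P4 28; go to P6.
At P6 the remaining stops are P1 13, P2 20, P7 21, P3 24, P4 32; go to P1.
At P1 the remaining stops are P7 8, P3 15, P2 26, P4 29; go to P7.
At P7 the remaining stops are P3 7, P2 18, P4 30; go to P3.
At P3 the remaining stops are P2 11, P4 27; go to P2.
At P2 the remaining stops are P4 16; go to P4.
Return P4→Base: 31.
Total = 3 + 8 + 13 + 8 + 7 + 11 + 16 + 31 = 97.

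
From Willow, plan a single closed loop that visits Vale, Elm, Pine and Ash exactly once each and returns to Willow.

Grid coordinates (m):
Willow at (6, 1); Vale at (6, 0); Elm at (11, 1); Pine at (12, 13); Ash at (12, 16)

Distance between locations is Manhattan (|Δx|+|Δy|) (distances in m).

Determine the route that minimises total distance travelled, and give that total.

Shortest round trip = 44 m.

With 4 stops there are 4!/2 = 12 distinct round trips (a route and its reverse cost the same).
Willow-Vale-Elm-Pine-Ash-Willow: 1+6+13+3+21 = 44
Willow-Vale-Elm-Ash-Pine-Willow: 1+6+16+3+18 = 44
Willow-Vale-Pine-Elm-Ash-Willow: 1+19+13+16+21 = 70
Willow-Vale-Pine-Ash-Elm-Willow: 1+19+3+16+5 = 44
Willow-Vale-Ash-Elm-Pine-Willow: 1+22+16+13+18 = 70
Willow-Vale-Ash-Pine-Elm-Willow: 1+22+3+13+5 = 44
Willow-Elm-Vale-Pine-Ash-Willow: 5+6+19+3+21 = 54
Willow-Elm-Vale-Ash-Pine-Willow: 5+6+22+3+18 = 54
Willow-Elm-Pine-Vale-Ash-Willow: 5+13+19+22+21 = 80
Willow-Elm-Ash-Vale-Pine-Willow: 5+16+22+19+18 = 80
Willow-Pine-Vale-Elm-Ash-Willow: 18+19+6+16+21 = 80
Willow-Pine-Elm-Vale-Ash-Willow: 18+13+6+22+21 = 80
The minimum is 44.
One optimal route: Willow → Vale → Elm → Pine → Ash → Willow (or its reverse).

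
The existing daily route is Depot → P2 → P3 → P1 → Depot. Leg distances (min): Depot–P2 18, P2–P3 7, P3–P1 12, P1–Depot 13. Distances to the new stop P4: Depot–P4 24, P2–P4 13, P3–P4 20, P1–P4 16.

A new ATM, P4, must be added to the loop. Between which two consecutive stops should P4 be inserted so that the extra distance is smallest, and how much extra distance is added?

Adding 19 min by placing P4 on the Depot–P2 leg.

Insertion cost between consecutive stops i–j is d(i,P4) + d(P4,j) − d(i,j):
  between Depot and P2: 24 + 13 − 18 = 19
  between P2 and P3: 13 + 20 − 7 = 26
  between P3 and P1: 20 + 16 − 12 = 24
  between P1 and Depot: 16 + 24 − 13 = 27
Cheapest insertion is between Depot and P2, adding 19.
New total = 50 + 19 = 69.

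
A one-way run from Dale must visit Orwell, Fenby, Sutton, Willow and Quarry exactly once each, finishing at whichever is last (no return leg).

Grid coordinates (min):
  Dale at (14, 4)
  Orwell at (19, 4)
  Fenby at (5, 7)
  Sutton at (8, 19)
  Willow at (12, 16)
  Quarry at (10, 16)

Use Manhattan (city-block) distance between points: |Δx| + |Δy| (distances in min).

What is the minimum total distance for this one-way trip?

There are 5! = 120 possible orderings.
Dale→Orwell→Fenby→Sutton→Willow→Quarry: 5+17+15+7+2 = 46
Dale→Orwell→Fenby→Sutton→Quarry→Willow: 5+17+15+5+2 = 44
Dale→Orwell→Fenby→Willow→Sutton→Quarry: 5+17+16+7+5 = 50
Dale→Orwell→Fenby→Willow→Quarry→Sutton: 5+17+16+2+5 = 45
Dale→Orwell→Fenby→Quarry→Sutton→Willow: 5+17+14+5+7 = 48
Dale→Orwell→Fenby→Quarry→Willow→Sutton: 5+17+14+2+7 = 45
Dale→Orwell→Sutton→Fenby→Willow→Quarry: 5+26+15+16+2 = 64
Dale→Orwell→Sutton→Fenby→Quarry→Willow: 5+26+15+14+2 = 62
Dale→Orwell→Sutton→Willow→Fenby→Quarry: 5+26+7+16+14 = 68
Dale→Orwell→Sutton→Willow→Quarry→Fenby: 5+26+7+2+14 = 54
Dale→Orwell→Sutton→Quarry→Fenby→Willow: 5+26+5+14+16 = 66
Dale→Orwell→Sutton→Quarry→Willow→Fenby: 5+26+5+2+16 = 54
Dale→Orwell→Willow→Fenby→Sutton→Quarry: 5+19+16+15+5 = 60
Dale→Orwell→Willow→Fenby→Quarry→Sutton: 5+19+16+14+5 = 59
… (106 more)
The minimum is 44.
One shortest path: Dale → Orwell → Fenby → Sutton → Quarry → Willow.

44 min — the minimum one-way total.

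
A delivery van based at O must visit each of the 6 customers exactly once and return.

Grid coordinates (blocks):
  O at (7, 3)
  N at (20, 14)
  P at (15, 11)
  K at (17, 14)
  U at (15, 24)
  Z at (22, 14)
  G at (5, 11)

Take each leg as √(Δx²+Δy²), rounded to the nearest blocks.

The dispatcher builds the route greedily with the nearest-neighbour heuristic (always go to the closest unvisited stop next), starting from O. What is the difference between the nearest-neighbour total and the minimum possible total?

5 blocks longer than the optimal tour.

O: G=8, P=11, K=15, N=17, Z=19, U=22 ⇒ G
G: P=10, K=12, N=15, U=16, Z=17 ⇒ P
P: K=4, N=6, Z=8, U=13 ⇒ K
K: N=3, Z=5, U=10 ⇒ N
N: Z=2, U=11 ⇒ Z
Z: U=12 ⇒ U
NN route O → G → P → K → N → Z → U → O costs 61.
Optimal: O → P → K → N → Z → U → G → O costs 56 (by enumerating all 360 distinct tours).
Excess = 61 − 56 = 5.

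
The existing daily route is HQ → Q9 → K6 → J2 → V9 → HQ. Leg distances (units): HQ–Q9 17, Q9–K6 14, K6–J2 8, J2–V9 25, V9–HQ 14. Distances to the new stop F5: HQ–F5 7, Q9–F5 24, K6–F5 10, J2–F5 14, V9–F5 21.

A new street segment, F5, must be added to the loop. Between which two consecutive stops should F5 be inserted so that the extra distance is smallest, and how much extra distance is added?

Minimum extra distance: 10, inserting F5 between J2 and V9.

Insertion cost between consecutive stops i–j is d(i,F5) + d(F5,j) − d(i,j):
  between HQ and Q9: 7 + 24 − 17 = 14
  between Q9 and K6: 24 + 10 − 14 = 20
  between K6 and J2: 10 + 14 − 8 = 16
  between J2 and V9: 14 + 21 − 25 = 10
  between V9 and HQ: 21 + 7 − 14 = 14
Cheapest insertion is between J2 and V9, adding 10.
New total = 78 + 10 = 88.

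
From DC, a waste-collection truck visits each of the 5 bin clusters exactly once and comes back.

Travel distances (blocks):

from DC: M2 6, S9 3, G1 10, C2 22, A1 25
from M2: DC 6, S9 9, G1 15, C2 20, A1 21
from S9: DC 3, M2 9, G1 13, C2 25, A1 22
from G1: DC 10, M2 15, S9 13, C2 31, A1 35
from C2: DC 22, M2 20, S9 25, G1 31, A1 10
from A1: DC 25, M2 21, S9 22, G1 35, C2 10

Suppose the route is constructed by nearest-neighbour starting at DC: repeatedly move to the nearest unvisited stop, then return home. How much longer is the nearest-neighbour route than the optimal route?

Excess over optimum: 13 blocks.

From DC: S9=3, M2=6, G1=10, C2=22, A1=25 → choose S9 (3).
From S9: M2=9, G1=13, A1=22, C2=25 → choose M2 (9).
From M2: G1=15, C2=20, A1=21 → choose G1 (15).
From G1: C2=31, A1=35 → choose C2 (31).
From C2: A1=10 → choose A1 (10).
NN route DC → S9 → M2 → G1 → C2 → A1 → DC costs 93.
Optimal: DC → S9 → A1 → C2 → M2 → G1 → DC costs 80 (by enumerating all 60 distinct tours).
Excess = 93 − 80 = 13.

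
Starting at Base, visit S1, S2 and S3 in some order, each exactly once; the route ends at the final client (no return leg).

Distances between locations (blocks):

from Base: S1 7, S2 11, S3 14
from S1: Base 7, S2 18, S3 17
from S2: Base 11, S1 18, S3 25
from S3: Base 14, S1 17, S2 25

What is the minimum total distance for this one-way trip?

Shortest open route: 46 blocks.

There are 3! = 6 possible orderings.
Base → S1 → S2 → S3: 7+18+25 = 50
Base → S1 → S3 → S2: 7+17+25 = 49
Base → S2 → S1 → S3: 11+18+17 = 46
Base → S2 → S3 → S1: 11+25+17 = 53
Base → S3 → S1 → S2: 14+17+18 = 49
Base → S3 → S2 → S1: 14+25+18 = 57
The minimum is 46.
One shortest path: Base → S2 → S1 → S3.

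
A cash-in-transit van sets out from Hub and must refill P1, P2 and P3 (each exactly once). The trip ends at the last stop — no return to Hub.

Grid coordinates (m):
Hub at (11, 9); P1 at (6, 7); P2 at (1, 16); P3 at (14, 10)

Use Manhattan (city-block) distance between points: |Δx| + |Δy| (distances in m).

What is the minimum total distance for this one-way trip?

Shortest open route: 29 m.

There are 3! = 6 possible orderings.
Hub - P1 - P2 - P3: 7+14+19 = 40
Hub - P1 - P3 - P2: 7+11+19 = 37
Hub - P2 - P1 - P3: 17+14+11 = 42
Hub - P2 - P3 - P1: 17+19+11 = 47
Hub - P3 - P1 - P2: 4+11+14 = 29
Hub - P3 - P2 - P1: 4+19+14 = 37
The minimum is 29.
One shortest path: Hub → P3 → P1 → P2.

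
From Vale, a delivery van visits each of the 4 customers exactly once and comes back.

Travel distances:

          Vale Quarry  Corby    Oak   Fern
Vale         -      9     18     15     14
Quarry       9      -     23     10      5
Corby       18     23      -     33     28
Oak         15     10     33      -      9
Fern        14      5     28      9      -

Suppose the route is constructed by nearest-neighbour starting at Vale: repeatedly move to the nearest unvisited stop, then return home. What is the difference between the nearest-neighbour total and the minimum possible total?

From Vale: Quarry=9, Fern=14, Oak=15, Corby=18 → choose Quarry (9).
From Quarry: Fern=5, Oak=10, Corby=23 → choose Fern (5).
From Fern: Oak=9, Corby=28 → choose Oak (9).
From Oak: Corby=33 → choose Corby (33).
NN route Vale → Quarry → Fern → Oak → Corby → Vale costs 74.
Optimal: Vale → Corby → Quarry → Fern → Oak → Vale costs 70 (by enumerating all 12 distinct tours).
Excess = 74 − 70 = 4.

Excess over optimum: 4.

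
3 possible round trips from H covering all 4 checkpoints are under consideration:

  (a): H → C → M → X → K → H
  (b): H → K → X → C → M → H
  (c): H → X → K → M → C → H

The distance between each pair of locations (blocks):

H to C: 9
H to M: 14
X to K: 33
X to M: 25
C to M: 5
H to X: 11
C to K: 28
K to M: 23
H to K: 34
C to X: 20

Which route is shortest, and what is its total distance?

(a): 9 + 5 + 25 + 33 + 34 = 106
(b): 34 + 33 + 20 + 5 + 14 = 106
(c): 11 + 33 + 23 + 5 + 9 = 81

81 blocks — (c) is the shortest.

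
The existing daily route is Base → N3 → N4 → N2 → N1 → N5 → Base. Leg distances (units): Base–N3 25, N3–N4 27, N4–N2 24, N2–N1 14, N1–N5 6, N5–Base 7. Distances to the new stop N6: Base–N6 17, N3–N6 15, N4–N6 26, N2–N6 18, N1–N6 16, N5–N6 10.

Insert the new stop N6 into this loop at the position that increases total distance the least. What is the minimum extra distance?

Minimum extra distance: 7, inserting N6 between Base and N3.

Insertion cost between consecutive stops i–j is d(i,N6) + d(N6,j) − d(i,j):
  between Base and N3: 17 + 15 − 25 = 7
  between N3 and N4: 15 + 26 − 27 = 14
  between N4 and N2: 26 + 18 − 24 = 20
  between N2 and N1: 18 + 16 − 14 = 20
  between N1 and N5: 16 + 10 − 6 = 20
  between N5 and Base: 10 + 17 − 7 = 20
Cheapest insertion is between Base and N3, adding 7.
New total = 103 + 7 = 110.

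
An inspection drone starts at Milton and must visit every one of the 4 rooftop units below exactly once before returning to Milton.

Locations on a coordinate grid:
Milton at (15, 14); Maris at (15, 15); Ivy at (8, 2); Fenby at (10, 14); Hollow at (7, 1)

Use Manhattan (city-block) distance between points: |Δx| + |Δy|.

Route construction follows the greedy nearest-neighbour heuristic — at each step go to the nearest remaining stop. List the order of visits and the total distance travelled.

At Milton the remaining stops are Maris 1, Fenby 5, Ivy 19, Hollow 21; go to Maris.
At Maris the remaining stops are Fenby 6, Ivy 20, Hollow 22; go to Fenby.
At Fenby the remaining stops are Ivy 14, Hollow 16; go to Ivy.
At Ivy the remaining stops are Hollow 2; go to Hollow.
Return Hollow→Milton: 21.
Total = 1 + 6 + 14 + 2 + 21 = 44.

Nearest-neighbour total = 44; route Milton → Maris → Fenby → Ivy → Hollow → Milton.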